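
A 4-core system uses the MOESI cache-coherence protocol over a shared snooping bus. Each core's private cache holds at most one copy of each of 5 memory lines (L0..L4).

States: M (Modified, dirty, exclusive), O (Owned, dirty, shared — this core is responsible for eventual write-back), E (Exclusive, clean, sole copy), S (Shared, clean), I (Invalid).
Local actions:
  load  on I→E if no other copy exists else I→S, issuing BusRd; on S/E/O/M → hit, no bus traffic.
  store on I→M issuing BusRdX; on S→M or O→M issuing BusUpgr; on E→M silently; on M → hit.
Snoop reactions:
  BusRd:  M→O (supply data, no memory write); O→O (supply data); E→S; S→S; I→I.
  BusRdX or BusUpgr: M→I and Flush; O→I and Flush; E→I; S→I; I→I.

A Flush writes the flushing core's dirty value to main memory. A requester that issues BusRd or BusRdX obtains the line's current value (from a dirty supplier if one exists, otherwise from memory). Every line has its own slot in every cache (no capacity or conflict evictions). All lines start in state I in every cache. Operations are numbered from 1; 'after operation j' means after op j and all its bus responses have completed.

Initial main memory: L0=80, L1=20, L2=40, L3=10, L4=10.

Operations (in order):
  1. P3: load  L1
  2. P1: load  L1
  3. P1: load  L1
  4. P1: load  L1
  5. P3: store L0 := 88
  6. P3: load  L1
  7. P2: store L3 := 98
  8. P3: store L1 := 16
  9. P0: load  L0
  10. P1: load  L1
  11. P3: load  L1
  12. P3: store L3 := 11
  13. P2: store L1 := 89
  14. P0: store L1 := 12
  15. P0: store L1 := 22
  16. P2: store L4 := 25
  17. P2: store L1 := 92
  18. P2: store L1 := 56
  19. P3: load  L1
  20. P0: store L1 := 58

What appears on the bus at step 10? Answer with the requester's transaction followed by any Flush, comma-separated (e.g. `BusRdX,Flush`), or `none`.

bus = BusRd

  op1 P3: load  L1 → I/I/I/E on L1; bus BusRd; mem=20
  op2 P1: load  L1 → I/S/I/S on L1; bus BusRd; mem=20
  op3 P1: load  L1 → I/S/I/S on L1; bus (none); mem=20
  op4 P1: load  L1 → I/S/I/S on L1; bus (none); mem=20
  op5 P3: store L0 := 88 → I/I/I/M on L0; bus BusRdX; mem=80
  op6 P3: load  L1 → I/S/I/S on L1; bus (none); mem=20
  op7 P2: store L3 := 98 → I/I/M/I on L3; bus BusRdX; mem=10
  op8 P3: store L1 := 16 → I/I/I/M on L1; bus BusUpgr; mem=20
  op9 P0: load  L0 → S/I/I/O on L0; bus BusRd; mem=80
  op10 P1: load  L1 → I/S/I/O on L1; bus BusRd; mem=20
  op11 P3: load  L1 → I/S/I/O on L1; bus (none); mem=20
  op12 P3: store L3 := 11 → I/I/I/M on L3; bus BusRdX Flush; mem=98
  op13 P2: store L1 := 89 → I/I/M/I on L1; bus BusRdX Flush; mem=16
  op14 P0: store L1 := 12 → M/I/I/I on L1; bus BusRdX Flush; mem=89
  op15 P0: store L1 := 22 → M/I/I/I on L1; bus (none); mem=89
  op16 P2: store L4 := 25 → I/I/M/I on L4; bus BusRdX; mem=10
  op17 P2: store L1 := 92 → I/I/M/I on L1; bus BusRdX Flush; mem=22
  op18 P2: store L1 := 56 → I/I/M/I on L1; bus (none); mem=22
  op19 P3: load  L1 → I/I/O/S on L1; bus BusRd; mem=22
  op20 P0: store L1 := 58 → M/I/I/I on L1; bus BusRdX Flush; mem=56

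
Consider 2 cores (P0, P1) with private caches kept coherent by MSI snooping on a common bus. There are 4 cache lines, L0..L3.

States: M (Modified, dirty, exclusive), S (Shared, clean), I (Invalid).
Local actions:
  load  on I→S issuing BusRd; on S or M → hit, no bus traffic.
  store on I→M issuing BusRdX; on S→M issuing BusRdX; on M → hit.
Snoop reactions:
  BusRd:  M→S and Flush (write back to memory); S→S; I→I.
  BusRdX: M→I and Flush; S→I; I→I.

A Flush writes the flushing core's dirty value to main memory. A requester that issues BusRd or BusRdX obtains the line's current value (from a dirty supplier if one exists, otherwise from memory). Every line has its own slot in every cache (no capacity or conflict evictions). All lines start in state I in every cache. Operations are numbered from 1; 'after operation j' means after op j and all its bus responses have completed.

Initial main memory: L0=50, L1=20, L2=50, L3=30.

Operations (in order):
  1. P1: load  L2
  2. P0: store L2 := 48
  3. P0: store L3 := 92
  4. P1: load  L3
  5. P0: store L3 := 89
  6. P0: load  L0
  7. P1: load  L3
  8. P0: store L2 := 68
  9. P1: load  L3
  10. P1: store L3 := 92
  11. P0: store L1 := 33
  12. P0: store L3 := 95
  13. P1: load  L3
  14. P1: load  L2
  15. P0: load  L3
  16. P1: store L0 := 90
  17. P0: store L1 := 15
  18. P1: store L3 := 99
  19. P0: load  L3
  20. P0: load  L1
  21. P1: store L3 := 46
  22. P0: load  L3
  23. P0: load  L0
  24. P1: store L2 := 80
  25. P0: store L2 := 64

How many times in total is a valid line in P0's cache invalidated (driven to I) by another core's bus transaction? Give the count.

invalidations = 5

  op1 P1: load  L2 → I/S on L2; bus BusRd; mem=50
  op2 P0: store L2 := 48 → M/I on L2; bus BusRdX; mem=50
  op3 P0: store L3 := 92 → M/I on L3; bus BusRdX; mem=30
  op4 P1: load  L3 → S/S on L3; bus BusRd Flush; mem=92
  op5 P0: store L3 := 89 → M/I on L3; bus BusRdX; mem=92
  op6 P0: load  L0 → S/I on L0; bus BusRd; mem=50
  op7 P1: load  L3 → S/S on L3; bus BusRd Flush; mem=89
  op8 P0: store L2 := 68 → M/I on L2; bus (none); mem=50
  op9 P1: load  L3 → S/S on L3; bus (none); mem=89
  op10 P1: store L3 := 92 → I/M on L3; bus BusRdX; mem=89
  op11 P0: store L1 := 33 → M/I on L1; bus BusRdX; mem=20
  op12 P0: store L3 := 95 → M/I on L3; bus BusRdX Flush; mem=92
  op13 P1: load  L3 → S/S on L3; bus BusRd Flush; mem=95
  op14 P1: load  L2 → S/S on L2; bus BusRd Flush; mem=68
  op15 P0: load  L3 → S/S on L3; bus (none); mem=95
  op16 P1: store L0 := 90 → I/M on L0; bus BusRdX; mem=50
  op17 P0: store L1 := 15 → M/I on L1; bus (none); mem=20
  op18 P1: store L3 := 99 → I/M on L3; bus BusRdX; mem=95
  op19 P0: load  L3 → S/S on L3; bus BusRd Flush; mem=99
  op20 P0: load  L1 → M/I on L1; bus (none); mem=20
  op21 P1: store L3 := 46 → I/M on L3; bus BusRdX; mem=99
  op22 P0: load  L3 → S/S on L3; bus BusRd Flush; mem=46
  op23 P0: load  L0 → S/S on L0; bus BusRd Flush; mem=90
  op24 P1: store L2 := 80 → I/M on L2; bus BusRdX; mem=68
  op25 P0: store L2 := 64 → M/I on L2; bus BusRdX Flush; mem=80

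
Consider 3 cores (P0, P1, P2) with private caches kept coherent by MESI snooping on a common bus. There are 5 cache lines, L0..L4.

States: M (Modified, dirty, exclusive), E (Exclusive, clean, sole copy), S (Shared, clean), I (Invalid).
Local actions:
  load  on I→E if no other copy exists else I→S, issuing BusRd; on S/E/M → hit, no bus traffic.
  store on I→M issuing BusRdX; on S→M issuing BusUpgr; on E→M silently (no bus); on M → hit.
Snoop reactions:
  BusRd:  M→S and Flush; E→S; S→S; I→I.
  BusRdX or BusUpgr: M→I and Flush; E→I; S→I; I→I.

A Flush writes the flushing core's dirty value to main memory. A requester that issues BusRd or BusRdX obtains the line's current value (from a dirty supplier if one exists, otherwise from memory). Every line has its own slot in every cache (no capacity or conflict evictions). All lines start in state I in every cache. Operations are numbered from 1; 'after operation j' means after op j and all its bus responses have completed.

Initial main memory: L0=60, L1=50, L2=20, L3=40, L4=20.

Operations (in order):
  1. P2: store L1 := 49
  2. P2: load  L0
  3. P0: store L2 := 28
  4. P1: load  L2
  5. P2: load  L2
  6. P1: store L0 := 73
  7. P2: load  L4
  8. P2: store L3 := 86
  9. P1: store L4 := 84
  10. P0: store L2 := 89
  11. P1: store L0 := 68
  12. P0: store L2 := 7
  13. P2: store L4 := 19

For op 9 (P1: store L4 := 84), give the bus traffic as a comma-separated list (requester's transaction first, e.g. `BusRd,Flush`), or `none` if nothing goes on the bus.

step 1: P2: store L1 := 49  ⟶  IIM  (L1)  txn=BusRdX  M[L1]=50
step 2: P2: load  L0  ⟶  IIE  (L0)  txn=BusRd  M[L0]=60
step 3: P0: store L2 := 28  ⟶  MII  (L2)  txn=BusRdX  M[L2]=20
step 4: P1: load  L2  ⟶  SSI  (L2)  txn=BusRd+Flush  M[L2]=28
step 5: P2: load  L2  ⟶  SSS  (L2)  txn=BusRd  M[L2]=28
step 6: P1: store L0 := 73  ⟶  IMI  (L0)  txn=BusRdX  M[L0]=60
step 7: P2: load  L4  ⟶  IIE  (L4)  txn=BusRd  M[L4]=20
step 8: P2: store L3 := 86  ⟶  IIM  (L3)  txn=BusRdX  M[L3]=40
step 9: P1: store L4 := 84  ⟶  IMI  (L4)  txn=BusRdX  M[L4]=20
step 10: P0: store L2 := 89  ⟶  MII  (L2)  txn=BusUpgr  M[L2]=28
step 11: P1: store L0 := 68  ⟶  IMI  (L0)  txn=∅  M[L0]=60
step 12: P0: store L2 := 7  ⟶  MII  (L2)  txn=∅  M[L2]=28
step 13: P2: store L4 := 19  ⟶  IIM  (L4)  txn=BusRdX+Flush  M[L4]=84

bus = BusRdX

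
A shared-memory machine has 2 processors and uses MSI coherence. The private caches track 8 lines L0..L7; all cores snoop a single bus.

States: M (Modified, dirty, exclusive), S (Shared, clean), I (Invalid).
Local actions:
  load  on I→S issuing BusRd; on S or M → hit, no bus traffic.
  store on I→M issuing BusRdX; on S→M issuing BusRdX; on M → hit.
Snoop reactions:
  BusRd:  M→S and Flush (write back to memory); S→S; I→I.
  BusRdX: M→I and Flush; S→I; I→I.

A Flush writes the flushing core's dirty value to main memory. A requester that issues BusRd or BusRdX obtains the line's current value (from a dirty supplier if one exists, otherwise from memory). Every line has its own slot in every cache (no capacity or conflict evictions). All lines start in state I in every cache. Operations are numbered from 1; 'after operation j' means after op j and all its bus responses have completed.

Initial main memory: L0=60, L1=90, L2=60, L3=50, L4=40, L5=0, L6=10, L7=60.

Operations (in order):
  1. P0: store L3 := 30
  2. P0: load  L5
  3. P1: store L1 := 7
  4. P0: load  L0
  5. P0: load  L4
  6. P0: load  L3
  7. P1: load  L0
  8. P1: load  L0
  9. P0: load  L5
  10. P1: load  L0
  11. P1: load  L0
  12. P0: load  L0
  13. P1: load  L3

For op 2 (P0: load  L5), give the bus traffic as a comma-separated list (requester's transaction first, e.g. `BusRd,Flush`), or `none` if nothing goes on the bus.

[1] P0: store L3 := 30 | P0:M(30), P1:I | bus: BusRdX
[2] P0: load  L5 | P0:S(0), P1:I | bus: BusRd
[3] P1: store L1 := 7 | P0:I, P1:M(7) | bus: BusRdX
[4] P0: load  L0 | P0:S(60), P1:I | bus: BusRd
[5] P0: load  L4 | P0:S(40), P1:I | bus: BusRd
[6] P0: load  L3 | P0:M(30), P1:I | bus: none
[7] P1: load  L0 | P0:S(60), P1:S(60) | bus: BusRd
[8] P1: load  L0 | P0:S(60), P1:S(60) | bus: none
[9] P0: load  L5 | P0:S(0), P1:I | bus: none
[10] P1: load  L0 | P0:S(60), P1:S(60) | bus: none
[11] P1: load  L0 | P0:S(60), P1:S(60) | bus: none
[12] P0: load  L0 | P0:S(60), P1:S(60) | bus: none
[13] P1: load  L3 | P0:S(30), P1:S(30) | bus: BusRd,Flush

bus = BusRd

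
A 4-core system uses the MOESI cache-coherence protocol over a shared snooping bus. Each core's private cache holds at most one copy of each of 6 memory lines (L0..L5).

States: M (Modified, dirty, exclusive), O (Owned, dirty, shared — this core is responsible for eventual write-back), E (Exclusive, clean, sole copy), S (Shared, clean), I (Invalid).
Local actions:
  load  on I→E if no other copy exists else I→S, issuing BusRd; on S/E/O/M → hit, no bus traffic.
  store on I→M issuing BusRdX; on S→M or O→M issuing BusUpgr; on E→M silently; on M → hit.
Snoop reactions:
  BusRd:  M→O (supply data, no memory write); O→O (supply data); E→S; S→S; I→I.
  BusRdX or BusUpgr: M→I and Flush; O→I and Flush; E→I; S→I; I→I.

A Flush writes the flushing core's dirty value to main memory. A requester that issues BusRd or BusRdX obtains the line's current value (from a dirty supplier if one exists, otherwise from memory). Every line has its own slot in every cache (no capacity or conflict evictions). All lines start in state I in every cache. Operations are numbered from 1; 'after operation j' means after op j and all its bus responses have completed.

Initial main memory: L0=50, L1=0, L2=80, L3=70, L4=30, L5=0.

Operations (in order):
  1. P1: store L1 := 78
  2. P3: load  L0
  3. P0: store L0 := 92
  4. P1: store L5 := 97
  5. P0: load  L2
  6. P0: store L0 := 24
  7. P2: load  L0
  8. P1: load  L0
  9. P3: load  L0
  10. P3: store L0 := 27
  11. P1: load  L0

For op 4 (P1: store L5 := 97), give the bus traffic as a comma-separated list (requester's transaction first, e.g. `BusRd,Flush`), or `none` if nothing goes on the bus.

[1] P1: store L1 := 78 | P0:I, P1:M(78), P2:I, P3:I | bus: BusRdX
[2] P3: load  L0 | P0:I, P1:I, P2:I, P3:E(50) | bus: BusRd
[3] P0: store L0 := 92 | P0:M(92), P1:I, P2:I, P3:I | bus: BusRdX
[4] P1: store L5 := 97 | P0:I, P1:M(97), P2:I, P3:I | bus: BusRdX
[5] P0: load  L2 | P0:E(80), P1:I, P2:I, P3:I | bus: BusRd
[6] P0: store L0 := 24 | P0:M(24), P1:I, P2:I, P3:I | bus: none
[7] P2: load  L0 | P0:O(24), P1:I, P2:S(24), P3:I | bus: BusRd
[8] P1: load  L0 | P0:O(24), P1:S(24), P2:S(24), P3:I | bus: BusRd
[9] P3: load  L0 | P0:O(24), P1:S(24), P2:S(24), P3:S(24) | bus: BusRd
[10] P3: store L0 := 27 | P0:I, P1:I, P2:I, P3:M(27) | bus: BusUpgr,Flush
[11] P1: load  L0 | P0:I, P1:S(27), P2:I, P3:O(27) | bus: BusRd

bus = BusRdX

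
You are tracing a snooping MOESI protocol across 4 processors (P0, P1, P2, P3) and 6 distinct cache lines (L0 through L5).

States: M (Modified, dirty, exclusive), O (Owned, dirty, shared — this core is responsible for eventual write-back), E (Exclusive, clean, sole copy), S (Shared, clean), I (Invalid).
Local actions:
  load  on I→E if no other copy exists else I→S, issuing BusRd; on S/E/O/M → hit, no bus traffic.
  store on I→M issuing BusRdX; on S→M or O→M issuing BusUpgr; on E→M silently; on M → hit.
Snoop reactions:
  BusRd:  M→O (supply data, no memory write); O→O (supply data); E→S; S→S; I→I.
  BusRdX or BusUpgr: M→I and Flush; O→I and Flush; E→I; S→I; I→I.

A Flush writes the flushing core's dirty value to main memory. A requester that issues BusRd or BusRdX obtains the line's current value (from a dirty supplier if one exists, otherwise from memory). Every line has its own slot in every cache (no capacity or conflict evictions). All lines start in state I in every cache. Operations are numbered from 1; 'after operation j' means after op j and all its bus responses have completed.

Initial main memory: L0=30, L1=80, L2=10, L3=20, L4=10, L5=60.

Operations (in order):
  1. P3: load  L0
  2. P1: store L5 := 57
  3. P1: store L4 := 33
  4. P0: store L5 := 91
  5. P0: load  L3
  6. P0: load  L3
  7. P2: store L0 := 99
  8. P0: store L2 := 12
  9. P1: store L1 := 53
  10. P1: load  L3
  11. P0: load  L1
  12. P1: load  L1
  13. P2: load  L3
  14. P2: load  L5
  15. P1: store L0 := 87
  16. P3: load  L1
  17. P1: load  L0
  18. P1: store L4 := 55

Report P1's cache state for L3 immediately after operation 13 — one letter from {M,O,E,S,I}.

state = S

  op1 P3: load  L0 → I/I/I/E on L0; bus BusRd; mem=30
  op2 P1: store L5 := 57 → I/M/I/I on L5; bus BusRdX; mem=60
  op3 P1: store L4 := 33 → I/M/I/I on L4; bus BusRdX; mem=10
  op4 P0: store L5 := 91 → M/I/I/I on L5; bus BusRdX Flush; mem=57
  op5 P0: load  L3 → E/I/I/I on L3; bus BusRd; mem=20
  op6 P0: load  L3 → E/I/I/I on L3; bus (none); mem=20
  op7 P2: store L0 := 99 → I/I/M/I on L0; bus BusRdX; mem=30
  op8 P0: store L2 := 12 → M/I/I/I on L2; bus BusRdX; mem=10
  op9 P1: store L1 := 53 → I/M/I/I on L1; bus BusRdX; mem=80
  op10 P1: load  L3 → S/S/I/I on L3; bus BusRd; mem=20
  op11 P0: load  L1 → S/O/I/I on L1; bus BusRd; mem=80
  op12 P1: load  L1 → S/O/I/I on L1; bus (none); mem=80
  op13 P2: load  L3 → S/S/S/I on L3; bus BusRd; mem=20
  op14 P2: load  L5 → O/I/S/I on L5; bus BusRd; mem=57
  op15 P1: store L0 := 87 → I/M/I/I on L0; bus BusRdX Flush; mem=99
  op16 P3: load  L1 → S/O/I/S on L1; bus BusRd; mem=80
  op17 P1: load  L0 → I/M/I/I on L0; bus (none); mem=99
  op18 P1: store L4 := 55 → I/M/I/I on L4; bus (none); mem=10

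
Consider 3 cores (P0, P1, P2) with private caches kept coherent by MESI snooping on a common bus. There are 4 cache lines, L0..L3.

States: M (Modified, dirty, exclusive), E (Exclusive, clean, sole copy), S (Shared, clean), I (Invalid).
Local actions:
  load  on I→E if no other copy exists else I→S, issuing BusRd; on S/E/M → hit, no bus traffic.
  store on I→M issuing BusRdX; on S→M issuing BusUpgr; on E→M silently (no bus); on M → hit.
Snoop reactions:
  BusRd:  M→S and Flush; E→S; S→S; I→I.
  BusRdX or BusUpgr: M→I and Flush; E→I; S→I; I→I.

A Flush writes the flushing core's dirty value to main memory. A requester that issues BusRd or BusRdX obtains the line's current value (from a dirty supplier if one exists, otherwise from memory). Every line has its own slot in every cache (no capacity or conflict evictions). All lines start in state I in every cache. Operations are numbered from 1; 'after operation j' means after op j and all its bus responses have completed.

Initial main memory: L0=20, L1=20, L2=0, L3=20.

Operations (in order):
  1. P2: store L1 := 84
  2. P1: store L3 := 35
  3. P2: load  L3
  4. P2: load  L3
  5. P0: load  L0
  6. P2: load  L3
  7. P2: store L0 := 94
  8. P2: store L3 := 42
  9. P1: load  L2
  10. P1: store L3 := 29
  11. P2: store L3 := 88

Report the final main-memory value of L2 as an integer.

[1] P2: store L1 := 84 | P0:I, P1:I, P2:M(84) | bus: BusRdX
[2] P1: store L3 := 35 | P0:I, P1:M(35), P2:I | bus: BusRdX
[3] P2: load  L3 | P0:I, P1:S(35), P2:S(35) | bus: BusRd,Flush
[4] P2: load  L3 | P0:I, P1:S(35), P2:S(35) | bus: none
[5] P0: load  L0 | P0:E(20), P1:I, P2:I | bus: BusRd
[6] P2: load  L3 | P0:I, P1:S(35), P2:S(35) | bus: none
[7] P2: store L0 := 94 | P0:I, P1:I, P2:M(94) | bus: BusRdX
[8] P2: store L3 := 42 | P0:I, P1:I, P2:M(42) | bus: BusUpgr
[9] P1: load  L2 | P0:I, P1:E(0), P2:I | bus: BusRd
[10] P1: store L3 := 29 | P0:I, P1:M(29), P2:I | bus: BusRdX,Flush
[11] P2: store L3 := 88 | P0:I, P1:I, P2:M(88) | bus: BusRdX,Flush

memory[L2] = 0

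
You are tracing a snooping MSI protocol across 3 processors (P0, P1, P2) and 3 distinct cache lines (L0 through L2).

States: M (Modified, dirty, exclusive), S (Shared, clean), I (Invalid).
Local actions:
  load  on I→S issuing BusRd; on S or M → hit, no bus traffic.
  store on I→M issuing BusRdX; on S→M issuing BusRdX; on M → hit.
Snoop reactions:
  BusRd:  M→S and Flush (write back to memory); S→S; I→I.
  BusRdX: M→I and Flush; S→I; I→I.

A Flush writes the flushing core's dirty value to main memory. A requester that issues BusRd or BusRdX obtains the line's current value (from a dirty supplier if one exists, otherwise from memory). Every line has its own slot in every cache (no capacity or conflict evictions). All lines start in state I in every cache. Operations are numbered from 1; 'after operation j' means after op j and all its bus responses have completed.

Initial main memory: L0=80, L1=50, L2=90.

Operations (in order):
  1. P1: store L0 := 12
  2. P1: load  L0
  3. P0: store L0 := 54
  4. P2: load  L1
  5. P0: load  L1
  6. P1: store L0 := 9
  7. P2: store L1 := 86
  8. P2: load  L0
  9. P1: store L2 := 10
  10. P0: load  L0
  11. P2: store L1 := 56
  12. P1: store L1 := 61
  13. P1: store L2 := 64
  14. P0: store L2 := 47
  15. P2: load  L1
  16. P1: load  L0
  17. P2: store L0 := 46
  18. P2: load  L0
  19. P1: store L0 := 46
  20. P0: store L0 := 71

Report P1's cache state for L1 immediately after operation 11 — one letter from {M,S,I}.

1. P1: store L0 := 12  bus=[BusRdX]  L0: P0=I P1=M P2=I  mem[L0]=80
2. P1: load  L0  bus=[-]  L0: P0=I P1=M P2=I  mem[L0]=80
3. P0: store L0 := 54  bus=[BusRdX,Flush]  L0: P0=M P1=I P2=I  mem[L0]=12
4. P2: load  L1  bus=[BusRd]  L1: P0=I P1=I P2=S  mem[L1]=50
5. P0: load  L1  bus=[BusRd]  L1: P0=S P1=I P2=S  mem[L1]=50
6. P1: store L0 := 9  bus=[BusRdX,Flush]  L0: P0=I P1=M P2=I  mem[L0]=54
7. P2: store L1 := 86  bus=[BusRdX]  L1: P0=I P1=I P2=M  mem[L1]=50
8. P2: load  L0  bus=[BusRd,Flush]  L0: P0=I P1=S P2=S  mem[L0]=9
9. P1: store L2 := 10  bus=[BusRdX]  L2: P0=I P1=M P2=I  mem[L2]=90
10. P0: load  L0  bus=[BusRd]  L0: P0=S P1=S P2=S  mem[L0]=9
11. P2: store L1 := 56  bus=[-]  L1: P0=I P1=I P2=M  mem[L1]=50
12. P1: store L1 := 61  bus=[BusRdX,Flush]  L1: P0=I P1=M P2=I  mem[L1]=56
13. P1: store L2 := 64  bus=[-]  L2: P0=I P1=M P2=I  mem[L2]=90
14. P0: store L2 := 47  bus=[BusRdX,Flush]  L2: P0=M P1=I P2=I  mem[L2]=64
15. P2: load  L1  bus=[BusRd,Flush]  L1: P0=I P1=S P2=S  mem[L1]=61
16. P1: load  L0  bus=[-]  L0: P0=S P1=S P2=S  mem[L0]=9
17. P2: store L0 := 46  bus=[BusRdX]  L0: P0=I P1=I P2=M  mem[L0]=9
18. P2: load  L0  bus=[-]  L0: P0=I P1=I P2=M  mem[L0]=9
19. P1: store L0 := 46  bus=[BusRdX,Flush]  L0: P0=I P1=M P2=I  mem[L0]=46
20. P0: store L0 := 71  bus=[BusRdX,Flush]  L0: P0=M P1=I P2=I  mem[L0]=46

state = I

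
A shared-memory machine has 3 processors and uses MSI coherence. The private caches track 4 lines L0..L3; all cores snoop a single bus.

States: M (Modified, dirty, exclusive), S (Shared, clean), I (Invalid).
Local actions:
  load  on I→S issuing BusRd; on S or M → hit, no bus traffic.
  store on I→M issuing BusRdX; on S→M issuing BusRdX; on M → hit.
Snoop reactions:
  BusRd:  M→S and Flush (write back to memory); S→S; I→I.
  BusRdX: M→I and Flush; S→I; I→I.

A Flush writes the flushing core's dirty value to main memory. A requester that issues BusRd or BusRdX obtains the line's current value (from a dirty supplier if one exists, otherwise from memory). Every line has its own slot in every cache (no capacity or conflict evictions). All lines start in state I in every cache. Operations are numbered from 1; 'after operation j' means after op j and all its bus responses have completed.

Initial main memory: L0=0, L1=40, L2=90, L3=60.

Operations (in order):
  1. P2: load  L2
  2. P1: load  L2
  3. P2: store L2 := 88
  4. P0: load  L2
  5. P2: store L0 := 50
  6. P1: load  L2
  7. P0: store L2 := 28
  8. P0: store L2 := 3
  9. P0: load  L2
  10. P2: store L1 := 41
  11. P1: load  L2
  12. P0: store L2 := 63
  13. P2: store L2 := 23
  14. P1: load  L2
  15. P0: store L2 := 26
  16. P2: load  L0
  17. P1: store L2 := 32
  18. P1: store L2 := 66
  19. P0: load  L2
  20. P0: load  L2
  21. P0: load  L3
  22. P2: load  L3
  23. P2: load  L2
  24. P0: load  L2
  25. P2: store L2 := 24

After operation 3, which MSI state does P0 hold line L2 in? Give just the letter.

state = I

step 1: P2: load  L2  ⟶  IIS  (L2)  txn=BusRd  M[L2]=90
step 2: P1: load  L2  ⟶  ISS  (L2)  txn=BusRd  M[L2]=90
step 3: P2: store L2 := 88  ⟶  IIM  (L2)  txn=BusRdX  M[L2]=90
step 4: P0: load  L2  ⟶  SIS  (L2)  txn=BusRd+Flush  M[L2]=88
step 5: P2: store L0 := 50  ⟶  IIM  (L0)  txn=BusRdX  M[L0]=0
step 6: P1: load  L2  ⟶  SSS  (L2)  txn=BusRd  M[L2]=88
step 7: P0: store L2 := 28  ⟶  MII  (L2)  txn=BusRdX  M[L2]=88
step 8: P0: store L2 := 3  ⟶  MII  (L2)  txn=∅  M[L2]=88
step 9: P0: load  L2  ⟶  MII  (L2)  txn=∅  M[L2]=88
step 10: P2: store L1 := 41  ⟶  IIM  (L1)  txn=BusRdX  M[L1]=40
step 11: P1: load  L2  ⟶  SSI  (L2)  txn=BusRd+Flush  M[L2]=3
step 12: P0: store L2 := 63  ⟶  MII  (L2)  txn=BusRdX  M[L2]=3
step 13: P2: store L2 := 23  ⟶  IIM  (L2)  txn=BusRdX+Flush  M[L2]=63
step 14: P1: load  L2  ⟶  ISS  (L2)  txn=BusRd+Flush  M[L2]=23
step 15: P0: store L2 := 26  ⟶  MII  (L2)  txn=BusRdX  M[L2]=23
step 16: P2: load  L0  ⟶  IIM  (L0)  txn=∅  M[L0]=0
step 17: P1: store L2 := 32  ⟶  IMI  (L2)  txn=BusRdX+Flush  M[L2]=26
step 18: P1: store L2 := 66  ⟶  IMI  (L2)  txn=∅  M[L2]=26
step 19: P0: load  L2  ⟶  SSI  (L2)  txn=BusRd+Flush  M[L2]=66
step 20: P0: load  L2  ⟶  SSI  (L2)  txn=∅  M[L2]=66
step 21: P0: load  L3  ⟶  SII  (L3)  txn=BusRd  M[L3]=60
step 22: P2: load  L3  ⟶  SIS  (L3)  txn=BusRd  M[L3]=60
step 23: P2: load  L2  ⟶  SSS  (L2)  txn=BusRd  M[L2]=66
step 24: P0: load  L2  ⟶  SSS  (L2)  txn=∅  M[L2]=66
step 25: P2: store L2 := 24  ⟶  IIM  (L2)  txn=BusRdX  M[L2]=66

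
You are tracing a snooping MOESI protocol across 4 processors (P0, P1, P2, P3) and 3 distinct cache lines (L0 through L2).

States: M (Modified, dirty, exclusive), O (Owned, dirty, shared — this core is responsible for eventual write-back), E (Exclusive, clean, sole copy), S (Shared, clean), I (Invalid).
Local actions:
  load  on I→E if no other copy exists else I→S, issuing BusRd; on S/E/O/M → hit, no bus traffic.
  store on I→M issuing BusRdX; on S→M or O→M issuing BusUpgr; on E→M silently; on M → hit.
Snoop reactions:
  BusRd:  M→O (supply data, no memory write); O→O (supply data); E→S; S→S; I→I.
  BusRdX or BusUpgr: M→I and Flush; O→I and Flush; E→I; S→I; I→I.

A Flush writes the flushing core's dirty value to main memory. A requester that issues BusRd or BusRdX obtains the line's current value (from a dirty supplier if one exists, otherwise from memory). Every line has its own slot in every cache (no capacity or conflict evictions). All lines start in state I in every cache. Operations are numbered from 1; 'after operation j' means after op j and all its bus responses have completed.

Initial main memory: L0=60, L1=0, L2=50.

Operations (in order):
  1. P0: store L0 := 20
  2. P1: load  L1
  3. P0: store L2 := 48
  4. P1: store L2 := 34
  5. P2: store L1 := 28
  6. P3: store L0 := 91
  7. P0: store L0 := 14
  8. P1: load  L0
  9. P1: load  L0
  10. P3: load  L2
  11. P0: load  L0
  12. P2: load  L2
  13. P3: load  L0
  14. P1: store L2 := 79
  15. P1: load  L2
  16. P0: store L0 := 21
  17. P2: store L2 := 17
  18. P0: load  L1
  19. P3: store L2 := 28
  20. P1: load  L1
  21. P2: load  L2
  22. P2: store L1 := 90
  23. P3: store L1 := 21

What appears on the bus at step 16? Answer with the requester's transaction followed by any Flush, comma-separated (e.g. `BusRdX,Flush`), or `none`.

step 1: P0: store L0 := 20  ⟶  MIII  (L0)  txn=BusRdX  M[L0]=60
step 2: P1: load  L1  ⟶  IEII  (L1)  txn=BusRd  M[L1]=0
step 3: P0: store L2 := 48  ⟶  MIII  (L2)  txn=BusRdX  M[L2]=50
step 4: P1: store L2 := 34  ⟶  IMII  (L2)  txn=BusRdX+Flush  M[L2]=48
step 5: P2: store L1 := 28  ⟶  IIMI  (L1)  txn=BusRdX  M[L1]=0
step 6: P3: store L0 := 91  ⟶  IIIM  (L0)  txn=BusRdX+Flush  M[L0]=20
step 7: P0: store L0 := 14  ⟶  MIII  (L0)  txn=BusRdX+Flush  M[L0]=91
step 8: P1: load  L0  ⟶  OSII  (L0)  txn=BusRd  M[L0]=91
step 9: P1: load  L0  ⟶  OSII  (L0)  txn=∅  M[L0]=91
step 10: P3: load  L2  ⟶  IOIS  (L2)  txn=BusRd  M[L2]=48
step 11: P0: load  L0  ⟶  OSII  (L0)  txn=∅  M[L0]=91
step 12: P2: load  L2  ⟶  IOSS  (L2)  txn=BusRd  M[L2]=48
step 13: P3: load  L0  ⟶  OSIS  (L0)  txn=BusRd  M[L0]=91
step 14: P1: store L2 := 79  ⟶  IMII  (L2)  txn=BusUpgr  M[L2]=48
step 15: P1: load  L2  ⟶  IMII  (L2)  txn=∅  M[L2]=48
step 16: P0: store L0 := 21  ⟶  MIII  (L0)  txn=BusUpgr  M[L0]=91
step 17: P2: store L2 := 17  ⟶  IIMI  (L2)  txn=BusRdX+Flush  M[L2]=79
step 18: P0: load  L1  ⟶  SIOI  (L1)  txn=BusRd  M[L1]=0
step 19: P3: store L2 := 28  ⟶  IIIM  (L2)  txn=BusRdX+Flush  M[L2]=17
step 20: P1: load  L1  ⟶  SSOI  (L1)  txn=BusRd  M[L1]=0
step 21: P2: load  L2  ⟶  IISO  (L2)  txn=BusRd  M[L2]=17
step 22: P2: store L1 := 90  ⟶  IIMI  (L1)  txn=BusUpgr  M[L1]=0
step 23: P3: store L1 := 21  ⟶  IIIM  (L1)  txn=BusRdX+Flush  M[L1]=90

bus = BusUpgr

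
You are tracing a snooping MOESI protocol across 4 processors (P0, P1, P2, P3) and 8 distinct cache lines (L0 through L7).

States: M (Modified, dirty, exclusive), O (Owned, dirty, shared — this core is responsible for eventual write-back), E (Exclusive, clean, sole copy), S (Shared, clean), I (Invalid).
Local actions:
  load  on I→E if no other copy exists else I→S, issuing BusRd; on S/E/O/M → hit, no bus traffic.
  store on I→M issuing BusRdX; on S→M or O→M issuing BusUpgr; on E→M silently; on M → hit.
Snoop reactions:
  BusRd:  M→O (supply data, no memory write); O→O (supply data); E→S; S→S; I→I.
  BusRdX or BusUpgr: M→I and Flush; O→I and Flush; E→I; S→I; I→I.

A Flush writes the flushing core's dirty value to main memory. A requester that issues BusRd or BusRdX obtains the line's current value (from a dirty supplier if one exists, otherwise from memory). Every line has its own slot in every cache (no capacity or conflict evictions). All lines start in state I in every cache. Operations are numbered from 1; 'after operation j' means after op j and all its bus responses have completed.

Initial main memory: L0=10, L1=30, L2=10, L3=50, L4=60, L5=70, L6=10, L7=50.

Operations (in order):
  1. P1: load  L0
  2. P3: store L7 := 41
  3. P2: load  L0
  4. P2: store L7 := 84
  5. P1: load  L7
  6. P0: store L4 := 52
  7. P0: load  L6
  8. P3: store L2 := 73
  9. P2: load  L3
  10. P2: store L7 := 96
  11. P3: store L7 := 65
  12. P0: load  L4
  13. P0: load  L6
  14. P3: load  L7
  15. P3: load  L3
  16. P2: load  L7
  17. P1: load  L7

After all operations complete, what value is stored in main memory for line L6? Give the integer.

1. P1: load  L0  bus=[BusRd]  L0: P0=I P1=E P2=I P3=I  mem[L0]=10
2. P3: store L7 := 41  bus=[BusRdX]  L7: P0=I P1=I P2=I P3=M  mem[L7]=50
3. P2: load  L0  bus=[BusRd]  L0: P0=I P1=S P2=S P3=I  mem[L0]=10
4. P2: store L7 := 84  bus=[BusRdX,Flush]  L7: P0=I P1=I P2=M P3=I  mem[L7]=41
5. P1: load  L7  bus=[BusRd]  L7: P0=I P1=S P2=O P3=I  mem[L7]=41
6. P0: store L4 := 52  bus=[BusRdX]  L4: P0=M P1=I P2=I P3=I  mem[L4]=60
7. P0: load  L6  bus=[BusRd]  L6: P0=E P1=I P2=I P3=I  mem[L6]=10
8. P3: store L2 := 73  bus=[BusRdX]  L2: P0=I P1=I P2=I P3=M  mem[L2]=10
9. P2: load  L3  bus=[BusRd]  L3: P0=I P1=I P2=E P3=I  mem[L3]=50
10. P2: store L7 := 96  bus=[BusUpgr]  L7: P0=I P1=I P2=M P3=I  mem[L7]=41
11. P3: store L7 := 65  bus=[BusRdX,Flush]  L7: P0=I P1=I P2=I P3=M  mem[L7]=96
12. P0: load  L4  bus=[-]  L4: P0=M P1=I P2=I P3=I  mem[L4]=60
13. P0: load  L6  bus=[-]  L6: P0=E P1=I P2=I P3=I  mem[L6]=10
14. P3: load  L7  bus=[-]  L7: P0=I P1=I P2=I P3=M  mem[L7]=96
15. P3: load  L3  bus=[BusRd]  L3: P0=I P1=I P2=S P3=S  mem[L3]=50
16. P2: load  L7  bus=[BusRd]  L7: P0=I P1=I P2=S P3=O  mem[L7]=96
17. P1: load  L7  bus=[BusRd]  L7: P0=I P1=S P2=S P3=O  mem[L7]=96

memory[L6] = 10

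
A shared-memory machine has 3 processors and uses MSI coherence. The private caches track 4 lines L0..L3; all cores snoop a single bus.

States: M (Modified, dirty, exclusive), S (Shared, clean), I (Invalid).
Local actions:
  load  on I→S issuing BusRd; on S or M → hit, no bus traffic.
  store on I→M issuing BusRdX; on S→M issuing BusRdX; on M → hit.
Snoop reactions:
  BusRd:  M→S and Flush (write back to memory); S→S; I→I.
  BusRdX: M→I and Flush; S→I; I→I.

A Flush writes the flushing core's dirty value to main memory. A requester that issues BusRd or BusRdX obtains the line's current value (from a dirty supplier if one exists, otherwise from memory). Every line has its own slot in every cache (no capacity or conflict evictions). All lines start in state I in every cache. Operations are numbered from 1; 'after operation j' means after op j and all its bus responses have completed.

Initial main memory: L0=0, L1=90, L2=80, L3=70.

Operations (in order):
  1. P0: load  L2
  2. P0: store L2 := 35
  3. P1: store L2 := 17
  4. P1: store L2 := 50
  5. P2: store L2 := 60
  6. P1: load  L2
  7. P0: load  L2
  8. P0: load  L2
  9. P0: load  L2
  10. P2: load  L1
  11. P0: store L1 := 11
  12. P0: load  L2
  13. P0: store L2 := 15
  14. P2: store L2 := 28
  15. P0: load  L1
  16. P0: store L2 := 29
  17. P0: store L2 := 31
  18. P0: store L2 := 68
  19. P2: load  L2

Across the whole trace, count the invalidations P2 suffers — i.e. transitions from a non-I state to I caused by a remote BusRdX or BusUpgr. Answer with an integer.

invalidations = 3

step 1: P0: load  L2  ⟶  SII  (L2)  txn=BusRd  M[L2]=80
step 2: P0: store L2 := 35  ⟶  MII  (L2)  txn=BusRdX  M[L2]=80
step 3: P1: store L2 := 17  ⟶  IMI  (L2)  txn=BusRdX+Flush  M[L2]=35
step 4: P1: store L2 := 50  ⟶  IMI  (L2)  txn=∅  M[L2]=35
step 5: P2: store L2 := 60  ⟶  IIM  (L2)  txn=BusRdX+Flush  M[L2]=50
step 6: P1: load  L2  ⟶  ISS  (L2)  txn=BusRd+Flush  M[L2]=60
step 7: P0: load  L2  ⟶  SSS  (L2)  txn=BusRd  M[L2]=60
step 8: P0: load  L2  ⟶  SSS  (L2)  txn=∅  M[L2]=60
step 9: P0: load  L2  ⟶  SSS  (L2)  txn=∅  M[L2]=60
step 10: P2: load  L1  ⟶  IIS  (L1)  txn=BusRd  M[L1]=90
step 11: P0: store L1 := 11  ⟶  MII  (L1)  txn=BusRdX  M[L1]=90
step 12: P0: load  L2  ⟶  SSS  (L2)  txn=∅  M[L2]=60
step 13: P0: store L2 := 15  ⟶  MII  (L2)  txn=BusRdX  M[L2]=60
step 14: P2: store L2 := 28  ⟶  IIM  (L2)  txn=BusRdX+Flush  M[L2]=15
step 15: P0: load  L1  ⟶  MII  (L1)  txn=∅  M[L1]=90
step 16: P0: store L2 := 29  ⟶  MII  (L2)  txn=BusRdX+Flush  M[L2]=28
step 17: P0: store L2 := 31  ⟶  MII  (L2)  txn=∅  M[L2]=28
step 18: P0: store L2 := 68  ⟶  MII  (L2)  txn=∅  M[L2]=28
step 19: P2: load  L2  ⟶  SIS  (L2)  txn=BusRd+Flush  M[L2]=68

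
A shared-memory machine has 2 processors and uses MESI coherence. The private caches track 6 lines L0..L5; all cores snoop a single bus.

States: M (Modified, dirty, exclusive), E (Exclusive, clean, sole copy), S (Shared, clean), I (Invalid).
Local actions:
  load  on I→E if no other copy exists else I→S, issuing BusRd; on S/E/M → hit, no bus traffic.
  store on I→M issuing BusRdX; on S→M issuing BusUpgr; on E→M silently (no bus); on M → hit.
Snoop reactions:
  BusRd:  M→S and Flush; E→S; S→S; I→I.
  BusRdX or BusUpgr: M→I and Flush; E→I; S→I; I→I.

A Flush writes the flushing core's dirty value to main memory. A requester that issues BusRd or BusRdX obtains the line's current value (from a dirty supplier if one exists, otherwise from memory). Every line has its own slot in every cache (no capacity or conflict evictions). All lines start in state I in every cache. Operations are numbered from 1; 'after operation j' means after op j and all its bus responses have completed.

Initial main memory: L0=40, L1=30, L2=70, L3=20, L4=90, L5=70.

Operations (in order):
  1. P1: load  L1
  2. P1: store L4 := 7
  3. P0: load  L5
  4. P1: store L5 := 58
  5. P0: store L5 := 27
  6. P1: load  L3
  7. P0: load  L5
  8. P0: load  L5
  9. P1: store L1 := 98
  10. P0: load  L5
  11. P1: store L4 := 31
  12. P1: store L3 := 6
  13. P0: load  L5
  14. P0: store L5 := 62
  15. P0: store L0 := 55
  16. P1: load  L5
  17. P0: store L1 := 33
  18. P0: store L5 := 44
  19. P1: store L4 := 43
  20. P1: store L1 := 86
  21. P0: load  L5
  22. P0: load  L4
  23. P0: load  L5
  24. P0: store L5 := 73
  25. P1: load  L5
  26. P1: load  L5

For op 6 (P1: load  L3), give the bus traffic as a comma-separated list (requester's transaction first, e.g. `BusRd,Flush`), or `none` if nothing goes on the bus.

bus = BusRd

[1] P1: load  L1 | P0:I, P1:E(30) | bus: BusRd
[2] P1: store L4 := 7 | P0:I, P1:M(7) | bus: BusRdX
[3] P0: load  L5 | P0:E(70), P1:I | bus: BusRd
[4] P1: store L5 := 58 | P0:I, P1:M(58) | bus: BusRdX
[5] P0: store L5 := 27 | P0:M(27), P1:I | bus: BusRdX,Flush
[6] P1: load  L3 | P0:I, P1:E(20) | bus: BusRd
[7] P0: load  L5 | P0:M(27), P1:I | bus: none
[8] P0: load  L5 | P0:M(27), P1:I | bus: none
[9] P1: store L1 := 98 | P0:I, P1:M(98) | bus: none
[10] P0: load  L5 | P0:M(27), P1:I | bus: none
[11] P1: store L4 := 31 | P0:I, P1:M(31) | bus: none
[12] P1: store L3 := 6 | P0:I, P1:M(6) | bus: none
[13] P0: load  L5 | P0:M(27), P1:I | bus: none
[14] P0: store L5 := 62 | P0:M(62), P1:I | bus: none
[15] P0: store L0 := 55 | P0:M(55), P1:I | bus: BusRdX
[16] P1: load  L5 | P0:S(62), P1:S(62) | bus: BusRd,Flush
[17] P0: store L1 := 33 | P0:M(33), P1:I | bus: BusRdX,Flush
[18] P0: store L5 := 44 | P0:M(44), P1:I | bus: BusUpgr
[19] P1: store L4 := 43 | P0:I, P1:M(43) | bus: none
[20] P1: store L1 := 86 | P0:I, P1:M(86) | bus: BusRdX,Flush
[21] P0: load  L5 | P0:M(44), P1:I | bus: none
[22] P0: load  L4 | P0:S(43), P1:S(43) | bus: BusRd,Flush
[23] P0: load  L5 | P0:M(44), P1:I | bus: none
[24] P0: store L5 := 73 | P0:M(73), P1:I | bus: none
[25] P1: load  L5 | P0:S(73), P1:S(73) | bus: BusRd,Flush
[26] P1: load  L5 | P0:S(73), P1:S(73) | bus: none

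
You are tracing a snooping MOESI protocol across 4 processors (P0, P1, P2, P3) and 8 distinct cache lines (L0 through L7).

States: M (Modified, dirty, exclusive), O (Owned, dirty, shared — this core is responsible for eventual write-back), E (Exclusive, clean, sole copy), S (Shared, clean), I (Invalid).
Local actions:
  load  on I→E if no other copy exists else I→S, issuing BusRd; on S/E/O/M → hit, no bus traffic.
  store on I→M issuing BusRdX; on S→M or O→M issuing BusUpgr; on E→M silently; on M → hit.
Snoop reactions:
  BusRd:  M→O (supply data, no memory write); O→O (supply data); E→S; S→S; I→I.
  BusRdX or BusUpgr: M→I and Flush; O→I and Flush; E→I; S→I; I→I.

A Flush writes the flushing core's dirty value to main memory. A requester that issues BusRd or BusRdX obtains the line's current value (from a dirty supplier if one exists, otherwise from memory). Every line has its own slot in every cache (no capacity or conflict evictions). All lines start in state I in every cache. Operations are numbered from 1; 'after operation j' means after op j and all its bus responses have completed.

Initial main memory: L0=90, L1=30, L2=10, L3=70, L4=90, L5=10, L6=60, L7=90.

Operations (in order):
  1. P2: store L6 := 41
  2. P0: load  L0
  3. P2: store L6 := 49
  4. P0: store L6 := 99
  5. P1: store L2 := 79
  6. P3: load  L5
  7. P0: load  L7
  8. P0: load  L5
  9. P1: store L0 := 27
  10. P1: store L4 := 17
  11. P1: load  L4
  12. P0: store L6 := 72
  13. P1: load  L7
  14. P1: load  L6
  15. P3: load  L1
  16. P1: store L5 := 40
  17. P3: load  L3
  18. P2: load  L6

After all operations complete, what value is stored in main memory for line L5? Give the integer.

memory[L5] = 10

step 1: P2: store L6 := 41  ⟶  IIMI  (L6)  txn=BusRdX  M[L6]=60
step 2: P0: load  L0  ⟶  EIII  (L0)  txn=BusRd  M[L0]=90
step 3: P2: store L6 := 49  ⟶  IIMI  (L6)  txn=∅  M[L6]=60
step 4: P0: store L6 := 99  ⟶  MIII  (L6)  txn=BusRdX+Flush  M[L6]=49
step 5: P1: store L2 := 79  ⟶  IMII  (L2)  txn=BusRdX  M[L2]=10
step 6: P3: load  L5  ⟶  IIIE  (L5)  txn=BusRd  M[L5]=10
step 7: P0: load  L7  ⟶  EIII  (L7)  txn=BusRd  M[L7]=90
step 8: P0: load  L5  ⟶  SIIS  (L5)  txn=BusRd  M[L5]=10
step 9: P1: store L0 := 27  ⟶  IMII  (L0)  txn=BusRdX  M[L0]=90
step 10: P1: store L4 := 17  ⟶  IMII  (L4)  txn=BusRdX  M[L4]=90
step 11: P1: load  L4  ⟶  IMII  (L4)  txn=∅  M[L4]=90
step 12: P0: store L6 := 72  ⟶  MIII  (L6)  txn=∅  M[L6]=49
step 13: P1: load  L7  ⟶  SSII  (L7)  txn=BusRd  M[L7]=90
step 14: P1: load  L6  ⟶  OSII  (L6)  txn=BusRd  M[L6]=49
step 15: P3: load  L1  ⟶  IIIE  (L1)  txn=BusRd  M[L1]=30
step 16: P1: store L5 := 40  ⟶  IMII  (L5)  txn=BusRdX  M[L5]=10
step 17: P3: load  L3  ⟶  IIIE  (L3)  txn=BusRd  M[L3]=70
step 18: P2: load  L6  ⟶  OSSI  (L6)  txn=BusRd  M[L6]=49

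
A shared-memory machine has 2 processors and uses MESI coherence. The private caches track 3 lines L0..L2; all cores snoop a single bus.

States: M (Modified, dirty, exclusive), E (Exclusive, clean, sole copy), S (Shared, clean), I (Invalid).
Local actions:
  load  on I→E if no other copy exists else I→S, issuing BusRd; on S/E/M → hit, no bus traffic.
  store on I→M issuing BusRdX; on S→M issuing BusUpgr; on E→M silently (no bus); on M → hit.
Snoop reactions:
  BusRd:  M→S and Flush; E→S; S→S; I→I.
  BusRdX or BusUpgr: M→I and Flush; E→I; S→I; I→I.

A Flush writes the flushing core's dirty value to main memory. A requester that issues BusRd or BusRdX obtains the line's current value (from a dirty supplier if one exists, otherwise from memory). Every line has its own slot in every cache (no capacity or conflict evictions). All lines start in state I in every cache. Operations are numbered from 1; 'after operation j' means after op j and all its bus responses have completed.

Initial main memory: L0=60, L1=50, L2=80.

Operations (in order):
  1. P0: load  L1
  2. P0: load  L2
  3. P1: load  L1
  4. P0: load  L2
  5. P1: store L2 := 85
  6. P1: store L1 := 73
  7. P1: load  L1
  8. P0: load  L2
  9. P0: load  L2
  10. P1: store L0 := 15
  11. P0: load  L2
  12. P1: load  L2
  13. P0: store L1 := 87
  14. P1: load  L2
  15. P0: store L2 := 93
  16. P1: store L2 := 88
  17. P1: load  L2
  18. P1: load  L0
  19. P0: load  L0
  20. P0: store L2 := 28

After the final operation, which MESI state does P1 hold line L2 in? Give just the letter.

state = I

1. P0: load  L1  bus=[BusRd]  L1: P0=E P1=I  mem[L1]=50
2. P0: load  L2  bus=[BusRd]  L2: P0=E P1=I  mem[L2]=80
3. P1: load  L1  bus=[BusRd]  L1: P0=S P1=S  mem[L1]=50
4. P0: load  L2  bus=[-]  L2: P0=E P1=I  mem[L2]=80
5. P1: store L2 := 85  bus=[BusRdX]  L2: P0=I P1=M  mem[L2]=80
6. P1: store L1 := 73  bus=[BusUpgr]  L1: P0=I P1=M  mem[L1]=50
7. P1: load  L1  bus=[-]  L1: P0=I P1=M  mem[L1]=50
8. P0: load  L2  bus=[BusRd,Flush]  L2: P0=S P1=S  mem[L2]=85
9. P0: load  L2  bus=[-]  L2: P0=S P1=S  mem[L2]=85
10. P1: store L0 := 15  bus=[BusRdX]  L0: P0=I P1=M  mem[L0]=60
11. P0: load  L2  bus=[-]  L2: P0=S P1=S  mem[L2]=85
12. P1: load  L2  bus=[-]  L2: P0=S P1=S  mem[L2]=85
13. P0: store L1 := 87  bus=[BusRdX,Flush]  L1: P0=M P1=I  mem[L1]=73
14. P1: load  L2  bus=[-]  L2: P0=S P1=S  mem[L2]=85
15. P0: store L2 := 93  bus=[BusUpgr]  L2: P0=M P1=I  mem[L2]=85
16. P1: store L2 := 88  bus=[BusRdX,Flush]  L2: P0=I P1=M  mem[L2]=93
17. P1: load  L2  bus=[-]  L2: P0=I P1=M  mem[L2]=93
18. P1: load  L0  bus=[-]  L0: P0=I P1=M  mem[L0]=60
19. P0: load  L0  bus=[BusRd,Flush]  L0: P0=S P1=S  mem[L0]=15
20. P0: store L2 := 28  bus=[BusRdX,Flush]  L2: P0=M P1=I  mem[L2]=88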